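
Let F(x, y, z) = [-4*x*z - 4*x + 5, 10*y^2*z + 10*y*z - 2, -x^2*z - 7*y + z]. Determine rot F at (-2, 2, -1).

(-67, 12, 0)

(∇×F)₁ = ∂F₃/∂y − ∂F₂/∂z = -10*y^2 - 10*y - 7
(∇×F)₂ = ∂F₁/∂z − ∂F₃/∂x = 2*x*z - 4*x
(∇×F)₃ = ∂F₂/∂x − ∂F₁/∂y = 0
∇×F = (-10*y^2 - 10*y - 7, 2*x*z - 4*x, 0)
At (-2, 2, -1): (-67, 12, 0).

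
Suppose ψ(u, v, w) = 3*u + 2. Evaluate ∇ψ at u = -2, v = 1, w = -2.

∂ψ/∂u = 3
∂ψ/∂v = 0
∂ψ/∂w = 0
∇ψ = (3, 0, 0)
At (-2, 1, -2): (3, 0, 0).

(3, 0, 0)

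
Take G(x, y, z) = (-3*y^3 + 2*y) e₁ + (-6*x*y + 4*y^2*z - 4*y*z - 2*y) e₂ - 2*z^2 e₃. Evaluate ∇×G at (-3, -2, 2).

(-24, 0, 46)

(∇×G)₁ = ∂G₃/∂y − ∂G₂/∂z = -4*y^2 + 4*y
(∇×G)₂ = ∂G₁/∂z − ∂G₃/∂x = 0
(∇×G)₃ = ∂G₂/∂x − ∂G₁/∂y = 9*y^2 - 6*y - 2
∇×G = (-4*y^2 + 4*y, 0, 9*y^2 - 6*y - 2)
At (-3, -2, 2): (-24, 0, 46).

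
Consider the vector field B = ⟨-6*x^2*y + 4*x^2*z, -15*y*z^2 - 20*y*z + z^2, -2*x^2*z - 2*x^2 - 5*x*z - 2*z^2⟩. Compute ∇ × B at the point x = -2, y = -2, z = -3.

(∇×B)₁ = ∂B₃/∂y − ∂B₂/∂z = 30*y*z + 20*y - 2*z
(∇×B)₂ = ∂B₁/∂z − ∂B₃/∂x = 4*x^2 + 4*x*z + 4*x + 5*z
(∇×B)₃ = ∂B₂/∂x − ∂B₁/∂y = 6*x^2
∇×B = (30*y*z + 20*y - 2*z, 4*x^2 + 4*x*z + 4*x + 5*z, 6*x^2)
At (-2, -2, -3): (146, 17, 24).

(146, 17, 24)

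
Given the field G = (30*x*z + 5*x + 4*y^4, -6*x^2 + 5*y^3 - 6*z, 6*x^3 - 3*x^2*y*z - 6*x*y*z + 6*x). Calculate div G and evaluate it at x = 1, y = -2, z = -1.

53

∂G₁/∂x = 30*z + 5
∂G₂/∂y = 15*y^2
∂G₃/∂z = -3*x^2*y - 6*x*y
∇·G = -3*x^2*y - 6*x*y + 15*y^2 + 30*z + 5
At (1, -2, -1): 53.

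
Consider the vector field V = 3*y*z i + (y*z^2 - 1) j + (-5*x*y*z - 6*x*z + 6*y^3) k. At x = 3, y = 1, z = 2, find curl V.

(-16, 25, -6)

(∇×V)₁ = ∂V₃/∂y − ∂V₂/∂z = -5*x*z + 18*y^2 - 2*y*z
(∇×V)₂ = ∂V₁/∂z − ∂V₃/∂x = 5*y*z + 3*y + 6*z
(∇×V)₃ = ∂V₂/∂x − ∂V₁/∂y = -3*z
∇×V = (-5*x*z + 18*y^2 - 2*y*z, 5*y*z + 3*y + 6*z, -3*z)
At (3, 1, 2): (-16, 25, -6).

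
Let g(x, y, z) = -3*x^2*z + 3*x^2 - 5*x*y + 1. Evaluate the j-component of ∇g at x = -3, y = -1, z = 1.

15

(∇g)_2 = ∂g/∂y = -5*x
At (-3, -1, 1): 15.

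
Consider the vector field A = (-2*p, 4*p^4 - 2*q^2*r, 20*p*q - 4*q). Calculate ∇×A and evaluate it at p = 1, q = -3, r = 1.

(34, 60, 16)

(∇×A)₁ = ∂A₃/∂q − ∂A₂/∂r = 20*p + 2*q^2 - 4
(∇×A)₂ = ∂A₁/∂r − ∂A₃/∂p = -20*q
(∇×A)₃ = ∂A₂/∂p − ∂A₁/∂q = 16*p^3
∇×A = (20*p + 2*q^2 - 4, -20*q, 16*p^3)
At (1, -3, 1): (34, 60, 16).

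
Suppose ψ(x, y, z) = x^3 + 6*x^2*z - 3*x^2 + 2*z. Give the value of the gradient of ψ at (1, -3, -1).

∂ψ/∂x = 3*x^2 + 12*x*z - 6*x
∂ψ/∂y = 0
∂ψ/∂z = 6*x^2 + 2
∇ψ = (3*x^2 + 12*x*z - 6*x, 0, 6*x^2 + 2)
At (1, -3, -1): (-15, 0, 8).

(-15, 0, 8)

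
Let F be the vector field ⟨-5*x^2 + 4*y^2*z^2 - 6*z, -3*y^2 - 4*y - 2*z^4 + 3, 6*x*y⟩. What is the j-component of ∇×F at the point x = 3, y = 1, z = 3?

(∇×F)_2 = ∂F₁/∂z − ∂F₃/∂x
= 8*y^2*z - 6 − (6*y)
= 8*y^2*z - 6*y - 6
At (3, 1, 3): 12.

12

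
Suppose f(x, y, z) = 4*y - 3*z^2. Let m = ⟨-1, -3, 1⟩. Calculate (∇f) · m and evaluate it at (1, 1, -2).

0

∂f/∂x = 0
∂f/∂y = 4
∂f/∂z = -6*z
∇f at (1, 1, -2) = (0, 4, 12)
∇f · m = (0)(-1) + (4)(-3) + (12)(1) = 0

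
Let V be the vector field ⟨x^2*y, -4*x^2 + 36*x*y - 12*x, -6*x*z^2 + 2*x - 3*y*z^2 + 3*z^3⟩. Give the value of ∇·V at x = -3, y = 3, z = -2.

∂V₁/∂x = 2*x*y
∂V₂/∂y = 36*x
∂V₃/∂z = -12*x*z - 6*y*z + 9*z^2
∇·V = 2*x*y - 12*x*z + 36*x - 6*y*z + 9*z^2
At (-3, 3, -2): -126.

-126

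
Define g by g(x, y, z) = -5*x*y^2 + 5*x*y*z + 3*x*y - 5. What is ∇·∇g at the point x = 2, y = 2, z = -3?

∂²g/∂x² = 0
∂²g/∂y² = -10*x
∂²g/∂z² = 0
∇²g = -10*x
At (2, 2, -3): -20.

-20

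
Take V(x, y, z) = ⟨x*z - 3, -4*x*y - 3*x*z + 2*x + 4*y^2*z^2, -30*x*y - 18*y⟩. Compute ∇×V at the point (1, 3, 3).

(∇×V)₁ = ∂V₃/∂y − ∂V₂/∂z = -27*x - 8*y^2*z - 18
(∇×V)₂ = ∂V₁/∂z − ∂V₃/∂x = x + 30*y
(∇×V)₃ = ∂V₂/∂x − ∂V₁/∂y = -4*y - 3*z + 2
∇×V = (-27*x - 8*y^2*z - 18, x + 30*y, -4*y - 3*z + 2)
At (1, 3, 3): (-261, 91, -19).

(-261, 91, -19)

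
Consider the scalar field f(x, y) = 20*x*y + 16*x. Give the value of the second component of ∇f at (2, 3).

40

(∇f)_2 = ∂f/∂y = 20*x
At (2, 3): 40.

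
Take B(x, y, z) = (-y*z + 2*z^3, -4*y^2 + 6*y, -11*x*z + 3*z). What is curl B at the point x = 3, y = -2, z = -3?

(0, 23, -3)

(∇×B)₁ = ∂B₃/∂y − ∂B₂/∂z = 0
(∇×B)₂ = ∂B₁/∂z − ∂B₃/∂x = -y + 6*z^2 + 11*z
(∇×B)₃ = ∂B₂/∂x − ∂B₁/∂y = z
∇×B = (0, -y + 6*z^2 + 11*z, z)
At (3, -2, -3): (0, 23, -3).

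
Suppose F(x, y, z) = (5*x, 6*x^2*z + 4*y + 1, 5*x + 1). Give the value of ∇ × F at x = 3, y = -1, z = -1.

(∇×F)₁ = ∂F₃/∂y − ∂F₂/∂z = -6*x^2
(∇×F)₂ = ∂F₁/∂z − ∂F₃/∂x = -5
(∇×F)₃ = ∂F₂/∂x − ∂F₁/∂y = 12*x*z
∇×F = (-6*x^2, -5, 12*x*z)
At (3, -1, -1): (-54, -5, -36).

(-54, -5, -36)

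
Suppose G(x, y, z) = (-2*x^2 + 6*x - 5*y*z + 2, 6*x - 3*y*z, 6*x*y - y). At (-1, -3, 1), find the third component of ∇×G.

(∇×G)_3 = ∂G₂/∂x − ∂G₁/∂y
= 6 − (-5*z)
= 5*z + 6
At (-1, -3, 1): 11.

11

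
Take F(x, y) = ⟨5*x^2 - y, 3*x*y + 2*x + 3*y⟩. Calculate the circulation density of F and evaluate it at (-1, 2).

9

∂F₂/∂x = 3*y + 2
∂F₁/∂y = -1
Scalar curl = 3*y + 3
At (-1, 2): 9.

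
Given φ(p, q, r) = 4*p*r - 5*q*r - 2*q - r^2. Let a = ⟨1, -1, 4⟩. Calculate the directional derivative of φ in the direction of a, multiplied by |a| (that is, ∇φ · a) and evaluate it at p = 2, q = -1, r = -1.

∂φ/∂p = 4*r
∂φ/∂q = -5*r - 2
∂φ/∂r = 4*p - 5*q - 2*r
∇φ at (2, -1, -1) = (-4, 3, 15)
∇φ · a = (-4)(1) + (3)(-1) + (15)(4) = 53

53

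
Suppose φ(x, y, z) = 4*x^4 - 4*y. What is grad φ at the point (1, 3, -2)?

(16, -4, 0)

∂φ/∂x = 16*x^3
∂φ/∂y = -4
∂φ/∂z = 0
∇φ = (16*x^3, -4, 0)
At (1, 3, -2): (16, -4, 0).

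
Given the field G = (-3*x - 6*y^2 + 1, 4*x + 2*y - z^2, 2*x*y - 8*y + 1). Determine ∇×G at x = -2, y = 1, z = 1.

(∇×G)₁ = ∂G₃/∂y − ∂G₂/∂z = 2*x + 2*z - 8
(∇×G)₂ = ∂G₁/∂z − ∂G₃/∂x = -2*y
(∇×G)₃ = ∂G₂/∂x − ∂G₁/∂y = 12*y + 4
∇×G = (2*x + 2*z - 8, -2*y, 12*y + 4)
At (-2, 1, 1): (-10, -2, 16).

(-10, -2, 16)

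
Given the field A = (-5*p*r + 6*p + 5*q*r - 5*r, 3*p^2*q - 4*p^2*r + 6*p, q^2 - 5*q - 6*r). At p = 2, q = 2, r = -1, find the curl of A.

(15, -5, 51)

(∇×A)₁ = ∂A₃/∂q − ∂A₂/∂r = 4*p^2 + 2*q - 5
(∇×A)₂ = ∂A₁/∂r − ∂A₃/∂p = -5*p + 5*q - 5
(∇×A)₃ = ∂A₂/∂p − ∂A₁/∂q = 6*p*q - 8*p*r - 5*r + 6
∇×A = (4*p^2 + 2*q - 5, -5*p + 5*q - 5, 6*p*q - 8*p*r - 5*r + 6)
At (2, 2, -1): (15, -5, 51).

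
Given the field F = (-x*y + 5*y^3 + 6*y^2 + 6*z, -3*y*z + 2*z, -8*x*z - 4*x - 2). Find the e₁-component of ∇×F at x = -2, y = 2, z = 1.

4

(∇×F)_1 = ∂F₃/∂y − ∂F₂/∂z
= 0 − (-3*y + 2)
= 3*y - 2
At (-2, 2, 1): 4.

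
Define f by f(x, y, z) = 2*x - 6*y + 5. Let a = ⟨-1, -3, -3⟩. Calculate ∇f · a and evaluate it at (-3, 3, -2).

∂f/∂x = 2
∂f/∂y = -6
∂f/∂z = 0
∇f at (-3, 3, -2) = (2, -6, 0)
∇f · a = (2)(-1) + (-6)(-3) + (0)(-3) = 16

16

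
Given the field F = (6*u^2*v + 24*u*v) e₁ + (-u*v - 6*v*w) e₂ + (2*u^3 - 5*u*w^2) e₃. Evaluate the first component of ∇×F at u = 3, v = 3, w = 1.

(∇×F)_1 = ∂F₃/∂v − ∂F₂/∂w
= 0 − (-6*v)
= 6*v
At (3, 3, 1): 18.

18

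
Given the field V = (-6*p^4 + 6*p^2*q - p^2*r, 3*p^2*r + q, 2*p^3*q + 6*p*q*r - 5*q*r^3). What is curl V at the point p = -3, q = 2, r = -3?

(108, -81, 0)

(∇×V)₁ = ∂V₃/∂q − ∂V₂/∂r = 2*p^3 - 3*p^2 + 6*p*r - 5*r^3
(∇×V)₂ = ∂V₁/∂r − ∂V₃/∂p = -6*p^2*q - p^2 - 6*q*r
(∇×V)₃ = ∂V₂/∂p − ∂V₁/∂q = -6*p^2 + 6*p*r
∇×V = (2*p^3 - 3*p^2 + 6*p*r - 5*r^3, -6*p^2*q - p^2 - 6*q*r, -6*p^2 + 6*p*r)
At (-3, 2, -3): (108, -81, 0).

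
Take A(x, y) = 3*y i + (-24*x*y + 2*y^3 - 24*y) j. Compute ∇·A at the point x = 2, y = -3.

∂A₁/∂x = 0
∂A₂/∂y = -24*x + 6*y^2 - 24
∇·A = -24*x + 6*y^2 - 24
At (2, -3): -18.

-18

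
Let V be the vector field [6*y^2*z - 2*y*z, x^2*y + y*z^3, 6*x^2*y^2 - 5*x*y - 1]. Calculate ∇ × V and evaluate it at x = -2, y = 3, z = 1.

(∇×V)₁ = ∂V₃/∂y − ∂V₂/∂z = 12*x^2*y - 5*x - 3*y*z^2
(∇×V)₂ = ∂V₁/∂z − ∂V₃/∂x = -12*x*y^2 + 6*y^2 + 3*y
(∇×V)₃ = ∂V₂/∂x − ∂V₁/∂y = 2*x*y - 12*y*z + 2*z
∇×V = (12*x^2*y - 5*x - 3*y*z^2, -12*x*y^2 + 6*y^2 + 3*y, 2*x*y - 12*y*z + 2*z)
At (-2, 3, 1): (145, 279, -46).

(145, 279, -46)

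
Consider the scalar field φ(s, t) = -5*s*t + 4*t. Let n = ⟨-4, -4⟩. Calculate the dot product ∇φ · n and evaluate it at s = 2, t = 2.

∂φ/∂s = -5*t
∂φ/∂t = -5*s + 4
∇φ at (2, 2) = (-10, -6)
∇φ · n = (-10)(-4) + (-6)(-4) = 64

64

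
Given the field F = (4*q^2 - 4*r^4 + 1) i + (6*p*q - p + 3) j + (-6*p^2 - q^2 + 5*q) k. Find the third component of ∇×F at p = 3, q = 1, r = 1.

(∇×F)_3 = ∂F₂/∂p − ∂F₁/∂q
= 6*q - 1 − (8*q)
= -2*q - 1
At (3, 1, 1): -3.

-3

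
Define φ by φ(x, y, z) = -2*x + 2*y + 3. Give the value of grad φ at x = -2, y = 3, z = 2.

∂φ/∂x = -2
∂φ/∂y = 2
∂φ/∂z = 0
∇φ = (-2, 2, 0)
At (-2, 3, 2): (-2, 2, 0).

(-2, 2, 0)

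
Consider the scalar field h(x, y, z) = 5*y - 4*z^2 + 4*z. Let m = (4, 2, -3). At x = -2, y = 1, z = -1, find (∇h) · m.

-26

∂h/∂x = 0
∂h/∂y = 5
∂h/∂z = -8*z + 4
∇h at (-2, 1, -1) = (0, 5, 12)
∇h · m = (0)(4) + (5)(2) + (12)(-3) = -26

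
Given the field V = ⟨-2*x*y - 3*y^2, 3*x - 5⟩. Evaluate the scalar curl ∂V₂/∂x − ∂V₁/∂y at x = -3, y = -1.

-9

∂V₂/∂x = 3
∂V₁/∂y = -2*x - 6*y
Scalar curl = 2*x + 6*y + 3
At (-3, -1): -9.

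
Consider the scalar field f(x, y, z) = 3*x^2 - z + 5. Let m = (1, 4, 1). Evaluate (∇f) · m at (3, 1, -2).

17

∂f/∂x = 6*x
∂f/∂y = 0
∂f/∂z = -1
∇f at (3, 1, -2) = (18, 0, -1)
∇f · m = (18)(1) + (0)(4) + (-1)(1) = 17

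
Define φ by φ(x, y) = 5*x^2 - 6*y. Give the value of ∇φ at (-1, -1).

(-10, -6)

∂φ/∂x = 10*x
∂φ/∂y = -6
∇φ = (10*x, -6)
At (-1, -1): (-10, -6).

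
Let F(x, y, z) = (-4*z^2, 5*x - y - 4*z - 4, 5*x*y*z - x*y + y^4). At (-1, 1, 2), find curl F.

(∇×F)₁ = ∂F₃/∂y − ∂F₂/∂z = 5*x*z - x + 4*y^3 + 4
(∇×F)₂ = ∂F₁/∂z − ∂F₃/∂x = -5*y*z + y - 8*z
(∇×F)₃ = ∂F₂/∂x − ∂F₁/∂y = 5
∇×F = (5*x*z - x + 4*y^3 + 4, -5*y*z + y - 8*z, 5)
At (-1, 1, 2): (-1, -25, 5).

(-1, -25, 5)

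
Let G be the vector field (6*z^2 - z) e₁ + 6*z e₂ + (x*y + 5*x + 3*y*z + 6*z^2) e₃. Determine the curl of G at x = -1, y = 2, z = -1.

(-10, -20, 0)

(∇×G)₁ = ∂G₃/∂y − ∂G₂/∂z = x + 3*z - 6
(∇×G)₂ = ∂G₁/∂z − ∂G₃/∂x = -y + 12*z - 6
(∇×G)₃ = ∂G₂/∂x − ∂G₁/∂y = 0
∇×G = (x + 3*z - 6, -y + 12*z - 6, 0)
At (-1, 2, -1): (-10, -20, 0).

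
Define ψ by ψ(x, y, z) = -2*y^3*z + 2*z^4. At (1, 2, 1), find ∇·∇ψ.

∂²ψ/∂x² = 0
∂²ψ/∂y² = -12*y*z
∂²ψ/∂z² = 24*z^2
∇²ψ = -12*y*z + 24*z^2
At (1, 2, 1): 0.

0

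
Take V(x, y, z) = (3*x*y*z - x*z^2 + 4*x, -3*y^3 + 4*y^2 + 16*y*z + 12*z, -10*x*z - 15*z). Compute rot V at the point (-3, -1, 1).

(∇×V)₁ = ∂V₃/∂y − ∂V₂/∂z = -16*y - 12
(∇×V)₂ = ∂V₁/∂z − ∂V₃/∂x = 3*x*y - 2*x*z + 10*z
(∇×V)₃ = ∂V₂/∂x − ∂V₁/∂y = -3*x*z
∇×V = (-16*y - 12, 3*x*y - 2*x*z + 10*z, -3*x*z)
At (-3, -1, 1): (4, 25, 9).

(4, 25, 9)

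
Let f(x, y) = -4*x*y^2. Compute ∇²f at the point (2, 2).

-16

∂²f/∂x² = 0
∂²f/∂y² = -8*x
∇²f = -8*x
At (2, 2): -16.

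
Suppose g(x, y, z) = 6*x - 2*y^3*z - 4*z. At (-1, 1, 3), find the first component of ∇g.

(∇g)_1 = ∂g/∂x = 6
At (-1, 1, 3): 6.

6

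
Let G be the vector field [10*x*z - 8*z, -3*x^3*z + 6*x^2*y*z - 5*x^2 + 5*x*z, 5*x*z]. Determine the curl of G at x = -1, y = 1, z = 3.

(∇×G)₁ = ∂G₃/∂y − ∂G₂/∂z = 3*x^3 - 6*x^2*y - 5*x
(∇×G)₂ = ∂G₁/∂z − ∂G₃/∂x = 10*x - 5*z - 8
(∇×G)₃ = ∂G₂/∂x − ∂G₁/∂y = -9*x^2*z + 12*x*y*z - 10*x + 5*z
∇×G = (3*x^3 - 6*x^2*y - 5*x, 10*x - 5*z - 8, -9*x^2*z + 12*x*y*z - 10*x + 5*z)
At (-1, 1, 3): (-4, -33, -38).

(-4, -33, -38)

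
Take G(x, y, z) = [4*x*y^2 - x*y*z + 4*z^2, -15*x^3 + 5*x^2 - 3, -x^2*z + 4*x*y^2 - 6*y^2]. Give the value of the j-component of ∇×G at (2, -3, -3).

(∇×G)_2 = ∂G₁/∂z − ∂G₃/∂x
= -x*y + 8*z − (-2*x*z + 4*y^2)
= -x*y + 2*x*z - 4*y^2 + 8*z
At (2, -3, -3): -66.

-66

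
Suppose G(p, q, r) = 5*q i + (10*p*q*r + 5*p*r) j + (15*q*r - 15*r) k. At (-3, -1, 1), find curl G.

(0, 0, -10)

(∇×G)₁ = ∂G₃/∂q − ∂G₂/∂r = -10*p*q - 5*p + 15*r
(∇×G)₂ = ∂G₁/∂r − ∂G₃/∂p = 0
(∇×G)₃ = ∂G₂/∂p − ∂G₁/∂q = 10*q*r + 5*r - 5
∇×G = (-10*p*q - 5*p + 15*r, 0, 10*q*r + 5*r - 5)
At (-3, -1, 1): (0, 0, -10).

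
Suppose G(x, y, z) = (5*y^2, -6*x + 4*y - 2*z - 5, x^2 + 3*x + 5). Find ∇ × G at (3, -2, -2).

(∇×G)₁ = ∂G₃/∂y − ∂G₂/∂z = 2
(∇×G)₂ = ∂G₁/∂z − ∂G₃/∂x = -2*x - 3
(∇×G)₃ = ∂G₂/∂x − ∂G₁/∂y = -10*y - 6
∇×G = (2, -2*x - 3, -10*y - 6)
At (3, -2, -2): (2, -9, 14).

(2, -9, 14)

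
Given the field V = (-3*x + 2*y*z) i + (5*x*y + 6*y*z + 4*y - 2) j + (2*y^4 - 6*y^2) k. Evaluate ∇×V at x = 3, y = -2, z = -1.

(-28, -4, -8)

(∇×V)₁ = ∂V₃/∂y − ∂V₂/∂z = 8*y^3 - 18*y
(∇×V)₂ = ∂V₁/∂z − ∂V₃/∂x = 2*y
(∇×V)₃ = ∂V₂/∂x − ∂V₁/∂y = 5*y - 2*z
∇×V = (8*y^3 - 18*y, 2*y, 5*y - 2*z)
At (3, -2, -1): (-28, -4, -8).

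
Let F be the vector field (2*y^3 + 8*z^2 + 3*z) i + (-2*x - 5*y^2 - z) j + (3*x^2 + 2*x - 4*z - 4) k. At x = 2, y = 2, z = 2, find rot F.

(∇×F)₁ = ∂F₃/∂y − ∂F₂/∂z = 1
(∇×F)₂ = ∂F₁/∂z − ∂F₃/∂x = -6*x + 16*z + 1
(∇×F)₃ = ∂F₂/∂x − ∂F₁/∂y = -6*y^2 - 2
∇×F = (1, -6*x + 16*z + 1, -6*y^2 - 2)
At (2, 2, 2): (1, 21, -26).

(1, 21, -26)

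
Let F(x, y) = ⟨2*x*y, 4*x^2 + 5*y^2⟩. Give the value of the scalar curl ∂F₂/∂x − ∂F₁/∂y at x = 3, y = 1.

18

∂F₂/∂x = 8*x
∂F₁/∂y = 2*x
Scalar curl = 6*x
At (3, 1): 18.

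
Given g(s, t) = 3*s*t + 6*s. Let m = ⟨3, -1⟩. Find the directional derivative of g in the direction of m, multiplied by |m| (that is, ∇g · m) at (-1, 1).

∂g/∂s = 3*t + 6
∂g/∂t = 3*s
∇g at (-1, 1) = (9, -3)
∇g · m = (9)(3) + (-3)(-1) = 30

30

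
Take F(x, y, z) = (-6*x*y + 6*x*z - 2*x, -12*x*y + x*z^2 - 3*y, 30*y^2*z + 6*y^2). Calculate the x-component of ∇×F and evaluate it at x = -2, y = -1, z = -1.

44

(∇×F)_1 = ∂F₃/∂y − ∂F₂/∂z
= 60*y*z + 12*y − (2*x*z)
= -2*x*z + 60*y*z + 12*y
At (-2, -1, -1): 44.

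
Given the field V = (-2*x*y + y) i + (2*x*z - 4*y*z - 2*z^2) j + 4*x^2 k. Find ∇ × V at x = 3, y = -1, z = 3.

(∇×V)₁ = ∂V₃/∂y − ∂V₂/∂z = -2*x + 4*y + 4*z
(∇×V)₂ = ∂V₁/∂z − ∂V₃/∂x = -8*x
(∇×V)₃ = ∂V₂/∂x − ∂V₁/∂y = 2*x + 2*z - 1
∇×V = (-2*x + 4*y + 4*z, -8*x, 2*x + 2*z - 1)
At (3, -1, 3): (2, -24, 11).

(2, -24, 11)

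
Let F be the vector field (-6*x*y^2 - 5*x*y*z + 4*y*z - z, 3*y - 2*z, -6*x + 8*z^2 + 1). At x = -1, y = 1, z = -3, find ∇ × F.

(∇×F)₁ = ∂F₃/∂y − ∂F₂/∂z = 2
(∇×F)₂ = ∂F₁/∂z − ∂F₃/∂x = -5*x*y + 4*y + 5
(∇×F)₃ = ∂F₂/∂x − ∂F₁/∂y = 12*x*y + 5*x*z - 4*z
∇×F = (2, -5*x*y + 4*y + 5, 12*x*y + 5*x*z - 4*z)
At (-1, 1, -3): (2, 14, 15).

(2, 14, 15)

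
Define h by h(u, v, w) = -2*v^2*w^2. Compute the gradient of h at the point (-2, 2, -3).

(0, -72, 48)

∂h/∂u = 0
∂h/∂v = -4*v*w^2
∂h/∂w = -4*v^2*w
∇h = (0, -4*v*w^2, -4*v^2*w)
At (-2, 2, -3): (0, -72, 48).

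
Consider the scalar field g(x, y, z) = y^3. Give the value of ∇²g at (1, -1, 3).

∂²g/∂x² = 0
∂²g/∂y² = 6*y
∂²g/∂z² = 0
∇²g = 6*y
At (1, -1, 3): -6.

-6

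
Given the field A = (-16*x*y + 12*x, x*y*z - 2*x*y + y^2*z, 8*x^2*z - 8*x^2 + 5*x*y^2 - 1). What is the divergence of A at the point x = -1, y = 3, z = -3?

-41

∂A₁/∂x = -16*y + 12
∂A₂/∂y = x*z - 2*x + 2*y*z
∂A₃/∂z = 8*x^2
∇·A = 8*x^2 + x*z - 2*x + 2*y*z - 16*y + 12
At (-1, 3, -3): -41.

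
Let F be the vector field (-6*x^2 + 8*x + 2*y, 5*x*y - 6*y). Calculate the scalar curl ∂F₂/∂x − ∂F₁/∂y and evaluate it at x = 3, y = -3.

∂F₂/∂x = 5*y
∂F₁/∂y = 2
Scalar curl = 5*y - 2
At (3, -3): -17.

-17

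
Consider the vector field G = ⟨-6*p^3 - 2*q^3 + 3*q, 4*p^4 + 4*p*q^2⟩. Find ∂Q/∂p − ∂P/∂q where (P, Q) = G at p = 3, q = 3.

519

∂G₂/∂p = 16*p^3 + 4*q^2
∂G₁/∂q = -6*q^2 + 3
Scalar curl = 16*p^3 + 10*q^2 - 3
At (3, 3): 519.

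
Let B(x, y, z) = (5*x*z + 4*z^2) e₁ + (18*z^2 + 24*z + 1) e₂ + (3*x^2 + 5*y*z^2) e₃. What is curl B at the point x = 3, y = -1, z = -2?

(∇×B)₁ = ∂B₃/∂y − ∂B₂/∂z = 5*z^2 - 36*z - 24
(∇×B)₂ = ∂B₁/∂z − ∂B₃/∂x = -x + 8*z
(∇×B)₃ = ∂B₂/∂x − ∂B₁/∂y = 0
∇×B = (5*z^2 - 36*z - 24, -x + 8*z, 0)
At (3, -1, -2): (68, -19, 0).

(68, -19, 0)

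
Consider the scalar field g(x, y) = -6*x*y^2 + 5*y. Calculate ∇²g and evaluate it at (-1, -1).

∂²g/∂x² = 0
∂²g/∂y² = -12*x
∇²g = -12*x
At (-1, -1): 12.

12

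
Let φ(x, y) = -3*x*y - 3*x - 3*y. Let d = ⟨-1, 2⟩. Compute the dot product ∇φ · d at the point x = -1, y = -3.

∂φ/∂x = -3*y - 3
∂φ/∂y = -3*x - 3
∇φ at (-1, -3) = (6, 0)
∇φ · d = (6)(-1) + (0)(2) = -6

-6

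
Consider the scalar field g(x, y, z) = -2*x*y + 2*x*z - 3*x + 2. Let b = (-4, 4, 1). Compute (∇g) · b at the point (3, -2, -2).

∂g/∂x = -2*y + 2*z - 3
∂g/∂y = -2*x
∂g/∂z = 2*x
∇g at (3, -2, -2) = (-3, -6, 6)
∇g · b = (-3)(-4) + (-6)(4) + (6)(1) = -6

-6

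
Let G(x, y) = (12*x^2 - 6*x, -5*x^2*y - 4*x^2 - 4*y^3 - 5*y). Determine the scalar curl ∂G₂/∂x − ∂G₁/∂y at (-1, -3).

-22

∂G₂/∂x = -10*x*y - 8*x
∂G₁/∂y = 0
Scalar curl = -10*x*y - 8*x
At (-1, -3): -22.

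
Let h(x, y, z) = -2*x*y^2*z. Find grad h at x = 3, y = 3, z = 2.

(-36, -72, -54)

∂h/∂x = -2*y^2*z
∂h/∂y = -4*x*y*z
∂h/∂z = -2*x*y^2
∇h = (-2*y^2*z, -4*x*y*z, -2*x*y^2)
At (3, 3, 2): (-36, -72, -54).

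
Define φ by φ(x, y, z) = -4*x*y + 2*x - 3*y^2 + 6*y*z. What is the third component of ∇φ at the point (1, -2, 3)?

-12

(∇φ)_3 = ∂φ/∂z = 6*y
At (1, -2, 3): -12.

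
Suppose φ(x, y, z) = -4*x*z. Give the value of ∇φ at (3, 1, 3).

∂φ/∂x = -4*z
∂φ/∂y = 0
∂φ/∂z = -4*x
∇φ = (-4*z, 0, -4*x)
At (3, 1, 3): (-12, 0, -12).

(-12, 0, -12)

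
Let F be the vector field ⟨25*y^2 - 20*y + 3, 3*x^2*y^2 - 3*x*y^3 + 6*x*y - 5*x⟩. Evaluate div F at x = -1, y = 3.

∂F₁/∂x = 0
∂F₂/∂y = 6*x^2*y - 9*x*y^2 + 6*x
∇·F = 6*x^2*y - 9*x*y^2 + 6*x
At (-1, 3): 93.

93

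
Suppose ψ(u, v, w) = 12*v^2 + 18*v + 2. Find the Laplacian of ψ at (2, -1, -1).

∂²ψ/∂u² = 0
∂²ψ/∂v² = 24
∂²ψ/∂w² = 0
∇²ψ = 24
At (2, -1, -1): 24.

24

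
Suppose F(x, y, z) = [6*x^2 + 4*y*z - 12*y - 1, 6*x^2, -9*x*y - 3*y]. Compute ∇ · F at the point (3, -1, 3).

36

∂F₁/∂x = 12*x
∂F₂/∂y = 0
∂F₃/∂z = 0
∇·F = 12*x
At (3, -1, 3): 36.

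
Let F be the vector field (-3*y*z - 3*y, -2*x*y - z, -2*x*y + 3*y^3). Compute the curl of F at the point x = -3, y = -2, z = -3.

(43, 2, -2)

(∇×F)₁ = ∂F₃/∂y − ∂F₂/∂z = -2*x + 9*y^2 + 1
(∇×F)₂ = ∂F₁/∂z − ∂F₃/∂x = -y
(∇×F)₃ = ∂F₂/∂x − ∂F₁/∂y = -2*y + 3*z + 3
∇×F = (-2*x + 9*y^2 + 1, -y, -2*y + 3*z + 3)
At (-3, -2, -3): (43, 2, -2).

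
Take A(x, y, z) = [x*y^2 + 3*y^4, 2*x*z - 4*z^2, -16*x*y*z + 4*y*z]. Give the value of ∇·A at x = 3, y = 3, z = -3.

∂A₁/∂x = y^2
∂A₂/∂y = 0
∂A₃/∂z = -16*x*y + 4*y
∇·A = -16*x*y + y^2 + 4*y
At (3, 3, -3): -123.

-123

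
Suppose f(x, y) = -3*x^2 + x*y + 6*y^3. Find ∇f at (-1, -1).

(5, 17)

∂f/∂x = -6*x + y
∂f/∂y = x + 18*y^2
∇f = (-6*x + y, x + 18*y^2)
At (-1, -1): (5, 17).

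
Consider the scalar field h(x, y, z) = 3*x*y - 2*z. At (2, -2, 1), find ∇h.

∂h/∂x = 3*y
∂h/∂y = 3*x
∂h/∂z = -2
∇h = (3*y, 3*x, -2)
At (2, -2, 1): (-6, 6, -2).

(-6, 6, -2)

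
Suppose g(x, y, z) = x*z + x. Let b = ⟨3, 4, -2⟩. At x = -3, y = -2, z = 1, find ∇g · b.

∂g/∂x = z + 1
∂g/∂y = 0
∂g/∂z = x
∇g at (-3, -2, 1) = (2, 0, -3)
∇g · b = (2)(3) + (0)(4) + (-3)(-2) = 12

12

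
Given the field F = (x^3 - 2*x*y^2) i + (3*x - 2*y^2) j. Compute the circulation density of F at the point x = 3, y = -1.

∂F₂/∂x = 3
∂F₁/∂y = -4*x*y
Scalar curl = 4*x*y + 3
At (3, -1): -9.

-9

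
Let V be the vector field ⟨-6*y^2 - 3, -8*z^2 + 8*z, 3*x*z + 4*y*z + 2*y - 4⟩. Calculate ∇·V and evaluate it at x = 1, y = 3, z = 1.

15

∂V₁/∂x = 0
∂V₂/∂y = 0
∂V₃/∂z = 3*x + 4*y
∇·V = 3*x + 4*y
At (1, 3, 1): 15.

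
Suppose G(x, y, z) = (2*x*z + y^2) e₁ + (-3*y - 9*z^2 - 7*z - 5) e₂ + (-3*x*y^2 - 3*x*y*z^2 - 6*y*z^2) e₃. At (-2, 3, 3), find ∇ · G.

3

∂G₁/∂x = 2*z
∂G₂/∂y = -3
∂G₃/∂z = -6*x*y*z - 12*y*z
∇·G = -6*x*y*z - 12*y*z + 2*z - 3
At (-2, 3, 3): 3.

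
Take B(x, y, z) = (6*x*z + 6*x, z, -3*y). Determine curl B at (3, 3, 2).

(∇×B)₁ = ∂B₃/∂y − ∂B₂/∂z = -4
(∇×B)₂ = ∂B₁/∂z − ∂B₃/∂x = 6*x
(∇×B)₃ = ∂B₂/∂x − ∂B₁/∂y = 0
∇×B = (-4, 6*x, 0)
At (3, 3, 2): (-4, 18, 0).

(-4, 18, 0)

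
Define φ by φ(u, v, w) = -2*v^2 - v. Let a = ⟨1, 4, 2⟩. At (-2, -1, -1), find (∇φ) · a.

∂φ/∂u = 0
∂φ/∂v = -4*v - 1
∂φ/∂w = 0
∇φ at (-2, -1, -1) = (0, 3, 0)
∇φ · a = (0)(1) + (3)(4) + (0)(2) = 12

12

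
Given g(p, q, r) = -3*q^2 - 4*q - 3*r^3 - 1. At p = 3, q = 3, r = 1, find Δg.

∂²g/∂p² = 0
∂²g/∂q² = -6
∂²g/∂r² = -18*r
∇²g = -18*r - 6
At (3, 3, 1): -24.

-24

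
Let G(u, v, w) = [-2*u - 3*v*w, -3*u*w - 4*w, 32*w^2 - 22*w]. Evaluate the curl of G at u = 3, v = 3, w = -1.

(∇×G)₁ = ∂G₃/∂v − ∂G₂/∂w = 3*u + 4
(∇×G)₂ = ∂G₁/∂w − ∂G₃/∂u = -3*v
(∇×G)₃ = ∂G₂/∂u − ∂G₁/∂v = 0
∇×G = (3*u + 4, -3*v, 0)
At (3, 3, -1): (13, -9, 0).

(13, -9, 0)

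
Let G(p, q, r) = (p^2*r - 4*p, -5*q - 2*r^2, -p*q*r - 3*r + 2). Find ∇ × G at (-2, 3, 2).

(∇×G)₁ = ∂G₃/∂q − ∂G₂/∂r = -p*r + 4*r
(∇×G)₂ = ∂G₁/∂r − ∂G₃/∂p = p^2 + q*r
(∇×G)₃ = ∂G₂/∂p − ∂G₁/∂q = 0
∇×G = (-p*r + 4*r, p^2 + q*r, 0)
At (-2, 3, 2): (12, 10, 0).

(12, 10, 0)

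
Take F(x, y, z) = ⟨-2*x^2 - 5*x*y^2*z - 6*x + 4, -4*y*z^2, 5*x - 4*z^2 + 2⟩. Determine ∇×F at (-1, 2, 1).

(∇×F)₁ = ∂F₃/∂y − ∂F₂/∂z = 8*y*z
(∇×F)₂ = ∂F₁/∂z − ∂F₃/∂x = -5*x*y^2 - 5
(∇×F)₃ = ∂F₂/∂x − ∂F₁/∂y = 10*x*y*z
∇×F = (8*y*z, -5*x*y^2 - 5, 10*x*y*z)
At (-1, 2, 1): (16, 15, -20).

(16, 15, -20)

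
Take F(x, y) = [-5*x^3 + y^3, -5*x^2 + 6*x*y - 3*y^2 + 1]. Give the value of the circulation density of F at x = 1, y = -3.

∂F₂/∂x = -10*x + 6*y
∂F₁/∂y = 3*y^2
Scalar curl = -10*x - 3*y^2 + 6*y
At (1, -3): -55.

-55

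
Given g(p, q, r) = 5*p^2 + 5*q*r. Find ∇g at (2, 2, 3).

(20, 15, 10)

∂g/∂p = 10*p
∂g/∂q = 5*r
∂g/∂r = 5*q
∇g = (10*p, 5*r, 5*q)
At (2, 2, 3): (20, 15, 10).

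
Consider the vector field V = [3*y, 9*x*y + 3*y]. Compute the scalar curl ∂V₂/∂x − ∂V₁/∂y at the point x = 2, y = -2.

-21

∂V₂/∂x = 9*y
∂V₁/∂y = 3
Scalar curl = 9*y - 3
At (2, -2): -21.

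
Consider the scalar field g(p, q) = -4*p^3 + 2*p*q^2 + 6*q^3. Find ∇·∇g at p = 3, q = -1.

-96

∂²g/∂p² = -24*p
∂²g/∂q² = 4*(p + 9*q)
∇²g = -20*p + 36*q
At (3, -1): -96.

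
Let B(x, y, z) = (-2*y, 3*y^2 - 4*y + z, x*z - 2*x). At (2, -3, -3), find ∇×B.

(∇×B)₁ = ∂B₃/∂y − ∂B₂/∂z = -1
(∇×B)₂ = ∂B₁/∂z − ∂B₃/∂x = -z + 2
(∇×B)₃ = ∂B₂/∂x − ∂B₁/∂y = 2
∇×B = (-1, -z + 2, 2)
At (2, -3, -3): (-1, 5, 2).

(-1, 5, 2)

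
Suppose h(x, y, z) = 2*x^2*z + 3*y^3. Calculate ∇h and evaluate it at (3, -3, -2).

(-24, 81, 18)

∂h/∂x = 4*x*z
∂h/∂y = 9*y^2
∂h/∂z = 2*x^2
∇h = (4*x*z, 9*y^2, 2*x^2)
At (3, -3, -2): (-24, 81, 18).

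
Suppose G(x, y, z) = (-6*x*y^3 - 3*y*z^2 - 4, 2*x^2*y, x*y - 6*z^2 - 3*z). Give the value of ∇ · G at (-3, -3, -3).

∂G₁/∂x = -6*y^3
∂G₂/∂y = 2*x^2
∂G₃/∂z = -12*z - 3
∇·G = 2*x^2 - 6*y^3 - 12*z - 3
At (-3, -3, -3): 213.

213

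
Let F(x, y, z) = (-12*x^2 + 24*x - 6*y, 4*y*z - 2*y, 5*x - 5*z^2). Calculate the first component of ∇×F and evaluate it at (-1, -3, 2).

12

(∇×F)_1 = ∂F₃/∂y − ∂F₂/∂z
= 0 − (4*y)
= -4*y
At (-1, -3, 2): 12.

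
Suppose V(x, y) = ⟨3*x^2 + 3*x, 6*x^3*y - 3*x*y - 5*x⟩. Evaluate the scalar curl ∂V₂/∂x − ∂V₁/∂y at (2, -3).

-212

∂V₂/∂x = 18*x^2*y - 3*y - 5
∂V₁/∂y = 0
Scalar curl = 18*x^2*y - 3*y - 5
At (2, -3): -212.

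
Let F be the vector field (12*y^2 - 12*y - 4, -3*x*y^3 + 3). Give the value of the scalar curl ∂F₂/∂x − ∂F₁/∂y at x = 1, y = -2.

84

∂F₂/∂x = -3*y^3
∂F₁/∂y = 24*y - 12
Scalar curl = -3*y^3 - 24*y + 12
At (1, -2): 84.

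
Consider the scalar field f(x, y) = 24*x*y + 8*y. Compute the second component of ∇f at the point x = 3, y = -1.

(∇f)_2 = ∂f/∂y = 24*x + 8
At (3, -1): 80.

80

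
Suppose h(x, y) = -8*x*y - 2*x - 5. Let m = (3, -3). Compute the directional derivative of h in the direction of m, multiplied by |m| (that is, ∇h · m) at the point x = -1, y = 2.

-78

∂h/∂x = -8*y - 2
∂h/∂y = -8*x
∇h at (-1, 2) = (-18, 8)
∇h · m = (-18)(3) + (8)(-3) = -78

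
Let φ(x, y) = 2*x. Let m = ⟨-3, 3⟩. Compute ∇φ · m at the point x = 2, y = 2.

∂φ/∂x = 2
∂φ/∂y = 0
∇φ at (2, 2) = (2, 0)
∇φ · m = (2)(-3) + (0)(3) = -6

-6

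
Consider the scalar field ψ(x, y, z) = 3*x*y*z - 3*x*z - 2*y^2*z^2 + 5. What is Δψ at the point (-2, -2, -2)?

∂²ψ/∂x² = 0
∂²ψ/∂y² = -4*z^2
∂²ψ/∂z² = -4*y^2
∇²ψ = -4*y^2 - 4*z^2
At (-2, -2, -2): -32.

-32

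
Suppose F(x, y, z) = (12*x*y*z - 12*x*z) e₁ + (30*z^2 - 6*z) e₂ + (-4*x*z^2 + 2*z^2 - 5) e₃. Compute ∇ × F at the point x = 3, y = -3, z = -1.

(∇×F)₁ = ∂F₃/∂y − ∂F₂/∂z = -60*z + 6
(∇×F)₂ = ∂F₁/∂z − ∂F₃/∂x = 12*x*y - 12*x + 4*z^2
(∇×F)₃ = ∂F₂/∂x − ∂F₁/∂y = -12*x*z
∇×F = (-60*z + 6, 12*x*y - 12*x + 4*z^2, -12*x*z)
At (3, -3, -1): (66, -140, 36).

(66, -140, 36)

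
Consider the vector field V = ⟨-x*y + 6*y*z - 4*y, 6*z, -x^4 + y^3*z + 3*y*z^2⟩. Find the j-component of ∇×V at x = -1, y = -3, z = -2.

(∇×V)_2 = ∂V₁/∂z − ∂V₃/∂x
= 6*y − (-4*x^3)
= 4*x^3 + 6*y
At (-1, -3, -2): -22.

-22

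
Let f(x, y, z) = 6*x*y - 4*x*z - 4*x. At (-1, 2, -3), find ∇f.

(20, -6, 4)

∂f/∂x = 6*y - 4*z - 4
∂f/∂y = 6*x
∂f/∂z = -4*x
∇f = (6*y - 4*z - 4, 6*x, -4*x)
At (-1, 2, -3): (20, -6, 4).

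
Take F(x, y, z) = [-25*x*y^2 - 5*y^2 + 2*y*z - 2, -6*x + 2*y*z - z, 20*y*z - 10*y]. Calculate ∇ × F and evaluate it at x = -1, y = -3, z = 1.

(∇×F)₁ = ∂F₃/∂y − ∂F₂/∂z = -2*y + 20*z - 9
(∇×F)₂ = ∂F₁/∂z − ∂F₃/∂x = 2*y
(∇×F)₃ = ∂F₂/∂x − ∂F₁/∂y = 50*x*y + 10*y - 2*z - 6
∇×F = (-2*y + 20*z - 9, 2*y, 50*x*y + 10*y - 2*z - 6)
At (-1, -3, 1): (17, -6, 112).

(17, -6, 112)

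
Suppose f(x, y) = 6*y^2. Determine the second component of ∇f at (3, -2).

-24

(∇f)_2 = ∂f/∂y = 12*y
At (3, -2): -24.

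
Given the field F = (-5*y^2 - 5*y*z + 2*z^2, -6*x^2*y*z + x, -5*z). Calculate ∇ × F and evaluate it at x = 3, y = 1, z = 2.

(∇×F)₁ = ∂F₃/∂y − ∂F₂/∂z = 6*x^2*y
(∇×F)₂ = ∂F₁/∂z − ∂F₃/∂x = -5*y + 4*z
(∇×F)₃ = ∂F₂/∂x − ∂F₁/∂y = -12*x*y*z + 10*y + 5*z + 1
∇×F = (6*x^2*y, -5*y + 4*z, -12*x*y*z + 10*y + 5*z + 1)
At (3, 1, 2): (54, 3, -51).

(54, 3, -51)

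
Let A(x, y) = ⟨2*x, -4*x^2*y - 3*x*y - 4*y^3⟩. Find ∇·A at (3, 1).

∂A₁/∂x = 2
∂A₂/∂y = -4*x^2 - 3*x - 12*y^2
∇·A = -4*x^2 - 3*x - 12*y^2 + 2
At (3, 1): -55.

-55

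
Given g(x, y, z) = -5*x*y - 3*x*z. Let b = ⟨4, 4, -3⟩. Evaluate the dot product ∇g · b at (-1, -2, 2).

27

∂g/∂x = -5*y - 3*z
∂g/∂y = -5*x
∂g/∂z = -3*x
∇g at (-1, -2, 2) = (4, 5, 3)
∇g · b = (4)(4) + (5)(4) + (3)(-3) = 27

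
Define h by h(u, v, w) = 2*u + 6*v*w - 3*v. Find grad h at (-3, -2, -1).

(2, -9, -12)

∂h/∂u = 2
∂h/∂v = 6*w - 3
∂h/∂w = 6*v
∇h = (2, 6*w - 3, 6*v)
At (-3, -2, -1): (2, -9, -12).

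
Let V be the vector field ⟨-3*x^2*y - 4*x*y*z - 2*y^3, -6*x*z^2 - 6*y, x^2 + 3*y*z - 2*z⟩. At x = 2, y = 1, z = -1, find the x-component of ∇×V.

-27

(∇×V)_1 = ∂V₃/∂y − ∂V₂/∂z
= 3*z − (-12*x*z)
= 12*x*z + 3*z
At (2, 1, -1): -27.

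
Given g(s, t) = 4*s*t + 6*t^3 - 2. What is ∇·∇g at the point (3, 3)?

∂²g/∂s² = 0
∂²g/∂t² = 36*t
∇²g = 36*t
At (3, 3): 108.

108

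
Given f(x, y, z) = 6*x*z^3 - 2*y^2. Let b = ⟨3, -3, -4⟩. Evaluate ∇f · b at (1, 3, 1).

∂f/∂x = 6*z^3
∂f/∂y = -4*y
∂f/∂z = 18*x*z^2
∇f at (1, 3, 1) = (6, -12, 18)
∇f · b = (6)(3) + (-12)(-3) + (18)(-4) = -18

-18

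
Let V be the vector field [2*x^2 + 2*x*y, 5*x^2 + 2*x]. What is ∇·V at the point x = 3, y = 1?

14

∂V₁/∂x = 4*x + 2*y
∂V₂/∂y = 0
∇·V = 4*x + 2*y
At (3, 1): 14.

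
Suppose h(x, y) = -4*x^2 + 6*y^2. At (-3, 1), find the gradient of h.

∂h/∂x = -8*x
∂h/∂y = 12*y
∇h = (-8*x, 12*y)
At (-3, 1): (24, 12).

(24, 12)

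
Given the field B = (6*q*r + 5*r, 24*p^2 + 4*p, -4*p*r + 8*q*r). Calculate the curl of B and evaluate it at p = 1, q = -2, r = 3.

(∇×B)₁ = ∂B₃/∂q − ∂B₂/∂r = 8*r
(∇×B)₂ = ∂B₁/∂r − ∂B₃/∂p = 6*q + 4*r + 5
(∇×B)₃ = ∂B₂/∂p − ∂B₁/∂q = 48*p - 6*r + 4
∇×B = (8*r, 6*q + 4*r + 5, 48*p - 6*r + 4)
At (1, -2, 3): (24, 5, 34).

(24, 5, 34)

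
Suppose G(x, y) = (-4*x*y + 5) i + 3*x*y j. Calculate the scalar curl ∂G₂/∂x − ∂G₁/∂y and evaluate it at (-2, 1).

-5

∂G₂/∂x = 3*y
∂G₁/∂y = -4*x
Scalar curl = 4*x + 3*y
At (-2, 1): -5.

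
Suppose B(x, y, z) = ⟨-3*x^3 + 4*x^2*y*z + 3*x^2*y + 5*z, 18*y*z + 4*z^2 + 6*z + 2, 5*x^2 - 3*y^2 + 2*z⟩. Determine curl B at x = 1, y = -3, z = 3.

(∇×B)₁ = ∂B₃/∂y − ∂B₂/∂z = -24*y - 8*z - 6
(∇×B)₂ = ∂B₁/∂z − ∂B₃/∂x = 4*x^2*y - 10*x + 5
(∇×B)₃ = ∂B₂/∂x − ∂B₁/∂y = -4*x^2*z - 3*x^2
∇×B = (-24*y - 8*z - 6, 4*x^2*y - 10*x + 5, -4*x^2*z - 3*x^2)
At (1, -3, 3): (42, -17, -15).

(42, -17, -15)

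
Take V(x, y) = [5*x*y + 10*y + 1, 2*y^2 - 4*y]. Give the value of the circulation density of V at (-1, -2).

∂V₂/∂x = 0
∂V₁/∂y = 5*x + 10
Scalar curl = -5*x - 10
At (-1, -2): -5.

-5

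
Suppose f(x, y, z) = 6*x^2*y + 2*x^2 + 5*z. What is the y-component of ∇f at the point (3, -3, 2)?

54

(∇f)_2 = ∂f/∂y = 6*x^2
At (3, -3, 2): 54.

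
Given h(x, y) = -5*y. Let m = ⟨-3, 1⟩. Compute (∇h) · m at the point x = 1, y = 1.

-5

∂h/∂x = 0
∂h/∂y = -5
∇h at (1, 1) = (0, -5)
∇h · m = (0)(-3) + (-5)(1) = -5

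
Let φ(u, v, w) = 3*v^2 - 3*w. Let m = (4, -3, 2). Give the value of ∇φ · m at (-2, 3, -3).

∂φ/∂u = 0
∂φ/∂v = 6*v
∂φ/∂w = -3
∇φ at (-2, 3, -3) = (0, 18, -3)
∇φ · m = (0)(4) + (18)(-3) + (-3)(2) = -60

-60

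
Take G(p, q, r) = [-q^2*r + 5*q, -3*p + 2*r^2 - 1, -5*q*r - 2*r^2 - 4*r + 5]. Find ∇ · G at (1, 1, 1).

∂G₁/∂p = 0
∂G₂/∂q = 0
∂G₃/∂r = -5*q - 4*r - 4
∇·G = -5*q - 4*r - 4
At (1, 1, 1): -13.

-13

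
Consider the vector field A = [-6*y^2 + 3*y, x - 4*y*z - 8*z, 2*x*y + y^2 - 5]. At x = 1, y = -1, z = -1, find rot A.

(4, 2, -14)

(∇×A)₁ = ∂A₃/∂y − ∂A₂/∂z = 2*x + 6*y + 8
(∇×A)₂ = ∂A₁/∂z − ∂A₃/∂x = -2*y
(∇×A)₃ = ∂A₂/∂x − ∂A₁/∂y = 12*y - 2
∇×A = (2*x + 6*y + 8, -2*y, 12*y - 2)
At (1, -1, -1): (4, 2, -14).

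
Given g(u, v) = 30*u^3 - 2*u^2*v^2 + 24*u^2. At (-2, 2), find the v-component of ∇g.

(∇g)_2 = ∂g/∂v = -4*u^2*v
At (-2, 2): -32.

-32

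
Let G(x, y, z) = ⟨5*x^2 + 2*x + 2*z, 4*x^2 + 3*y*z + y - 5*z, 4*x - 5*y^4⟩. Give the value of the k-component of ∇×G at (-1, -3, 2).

(∇×G)_3 = ∂G₂/∂x − ∂G₁/∂y
= 8*x − (0)
= 8*x
At (-1, -3, 2): -8.

-8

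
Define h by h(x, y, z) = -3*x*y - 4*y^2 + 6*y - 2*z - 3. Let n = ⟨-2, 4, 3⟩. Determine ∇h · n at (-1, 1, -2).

4

∂h/∂x = -3*y
∂h/∂y = -3*x - 8*y + 6
∂h/∂z = -2
∇h at (-1, 1, -2) = (-3, 1, -2)
∇h · n = (-3)(-2) + (1)(4) + (-2)(3) = 4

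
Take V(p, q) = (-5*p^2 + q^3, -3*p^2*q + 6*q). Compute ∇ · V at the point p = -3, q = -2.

9

∂V₁/∂p = -10*p
∂V₂/∂q = -3*p^2 + 6
∇·V = -3*p^2 - 10*p + 6
At (-3, -2): 9.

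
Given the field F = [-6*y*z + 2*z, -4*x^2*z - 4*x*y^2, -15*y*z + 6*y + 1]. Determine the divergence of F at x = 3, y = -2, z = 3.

78

∂F₁/∂x = 0
∂F₂/∂y = -8*x*y
∂F₃/∂z = -15*y
∇·F = -8*x*y - 15*y
At (3, -2, 3): 78.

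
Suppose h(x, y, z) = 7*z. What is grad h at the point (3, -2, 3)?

(0, 0, 7)

∂h/∂x = 0
∂h/∂y = 0
∂h/∂z = 7
∇h = (0, 0, 7)
At (3, -2, 3): (0, 0, 7).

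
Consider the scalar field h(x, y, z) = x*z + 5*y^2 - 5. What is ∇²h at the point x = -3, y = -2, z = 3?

10

∂²h/∂x² = 0
∂²h/∂y² = 10
∂²h/∂z² = 0
∇²h = 10
At (-3, -2, 3): 10.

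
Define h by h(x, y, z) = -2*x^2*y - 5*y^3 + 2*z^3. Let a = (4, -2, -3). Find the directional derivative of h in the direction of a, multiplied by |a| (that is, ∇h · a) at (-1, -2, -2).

20

∂h/∂x = -4*x*y
∂h/∂y = -2*x^2 - 15*y^2
∂h/∂z = 6*z^2
∇h at (-1, -2, -2) = (-8, -62, 24)
∇h · a = (-8)(4) + (-62)(-2) + (24)(-3) = 20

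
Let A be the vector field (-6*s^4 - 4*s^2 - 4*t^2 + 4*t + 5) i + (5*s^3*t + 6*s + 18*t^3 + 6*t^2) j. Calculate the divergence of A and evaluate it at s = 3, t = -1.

∂A₁/∂s = -24*s^3 - 8*s
∂A₂/∂t = 5*s^3 + 54*t^2 + 12*t
∇·A = -19*s^3 - 8*s + 54*t^2 + 12*t
At (3, -1): -495.

-495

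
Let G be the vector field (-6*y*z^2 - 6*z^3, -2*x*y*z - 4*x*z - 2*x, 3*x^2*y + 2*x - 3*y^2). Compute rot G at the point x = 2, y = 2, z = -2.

(∇×G)₁ = ∂G₃/∂y − ∂G₂/∂z = 3*x^2 + 2*x*y + 4*x - 6*y
(∇×G)₂ = ∂G₁/∂z − ∂G₃/∂x = -6*x*y - 12*y*z - 18*z^2 - 2
(∇×G)₃ = ∂G₂/∂x − ∂G₁/∂y = -2*y*z + 6*z^2 - 4*z - 2
∇×G = (3*x^2 + 2*x*y + 4*x - 6*y, -6*x*y - 12*y*z - 18*z^2 - 2, -2*y*z + 6*z^2 - 4*z - 2)
At (2, 2, -2): (16, -50, 38).

(16, -50, 38)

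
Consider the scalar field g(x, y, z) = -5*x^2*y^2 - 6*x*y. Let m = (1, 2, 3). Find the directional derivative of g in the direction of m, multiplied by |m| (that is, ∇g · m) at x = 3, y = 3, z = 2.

∂g/∂x = -10*x*y^2 - 6*y
∂g/∂y = -10*x^2*y - 6*x
∂g/∂z = 0
∇g at (3, 3, 2) = (-288, -288, 0)
∇g · m = (-288)(1) + (-288)(2) + (0)(3) = -864

-864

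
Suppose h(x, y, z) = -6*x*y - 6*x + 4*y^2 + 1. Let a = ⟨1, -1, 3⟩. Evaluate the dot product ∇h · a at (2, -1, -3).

20

∂h/∂x = -6*y - 6
∂h/∂y = -6*x + 8*y
∂h/∂z = 0
∇h at (2, -1, -3) = (0, -20, 0)
∇h · a = (0)(1) + (-20)(-1) + (0)(3) = 20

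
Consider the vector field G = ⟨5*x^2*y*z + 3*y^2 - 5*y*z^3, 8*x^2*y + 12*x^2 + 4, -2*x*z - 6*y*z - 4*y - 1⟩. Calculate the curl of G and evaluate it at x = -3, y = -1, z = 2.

(-16, 19, -68)

(∇×G)₁ = ∂G₃/∂y − ∂G₂/∂z = -6*z - 4
(∇×G)₂ = ∂G₁/∂z − ∂G₃/∂x = 5*x^2*y - 15*y*z^2 + 2*z
(∇×G)₃ = ∂G₂/∂x − ∂G₁/∂y = -5*x^2*z + 16*x*y + 24*x - 6*y + 5*z^3
∇×G = (-6*z - 4, 5*x^2*y - 15*y*z^2 + 2*z, -5*x^2*z + 16*x*y + 24*x - 6*y + 5*z^3)
At (-3, -1, 2): (-16, 19, -68).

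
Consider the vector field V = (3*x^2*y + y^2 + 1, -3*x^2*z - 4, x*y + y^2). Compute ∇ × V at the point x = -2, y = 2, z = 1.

(14, -2, -4)

(∇×V)₁ = ∂V₃/∂y − ∂V₂/∂z = 3*x^2 + x + 2*y
(∇×V)₂ = ∂V₁/∂z − ∂V₃/∂x = -y
(∇×V)₃ = ∂V₂/∂x − ∂V₁/∂y = -3*x^2 - 6*x*z - 2*y
∇×V = (3*x^2 + x + 2*y, -y, -3*x^2 - 6*x*z - 2*y)
At (-2, 2, 1): (14, -2, -4).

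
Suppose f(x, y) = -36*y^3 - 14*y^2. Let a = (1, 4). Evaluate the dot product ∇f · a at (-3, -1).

-320

∂f/∂x = 0
∂f/∂y = -108*y^2 - 28*y
∇f at (-3, -1) = (0, -80)
∇f · a = (0)(1) + (-80)(4) = -320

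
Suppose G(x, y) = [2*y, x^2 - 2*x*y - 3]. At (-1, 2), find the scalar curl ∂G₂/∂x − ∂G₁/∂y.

∂G₂/∂x = 2*x - 2*y
∂G₁/∂y = 2
Scalar curl = 2*x - 2*y - 2
At (-1, 2): -8.

-8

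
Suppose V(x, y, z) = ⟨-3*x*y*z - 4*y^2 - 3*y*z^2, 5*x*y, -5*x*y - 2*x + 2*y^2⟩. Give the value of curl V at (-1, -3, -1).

(∇×V)₁ = ∂V₃/∂y − ∂V₂/∂z = -5*x + 4*y
(∇×V)₂ = ∂V₁/∂z − ∂V₃/∂x = -3*x*y - 6*y*z + 5*y + 2
(∇×V)₃ = ∂V₂/∂x − ∂V₁/∂y = 3*x*z + 13*y + 3*z^2
∇×V = (-5*x + 4*y, -3*x*y - 6*y*z + 5*y + 2, 3*x*z + 13*y + 3*z^2)
At (-1, -3, -1): (-7, -40, -33).

(-7, -40, -33)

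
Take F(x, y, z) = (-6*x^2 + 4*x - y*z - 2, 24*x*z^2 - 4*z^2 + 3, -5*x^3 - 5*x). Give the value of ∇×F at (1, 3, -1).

(∇×F)₁ = ∂F₃/∂y − ∂F₂/∂z = -48*x*z + 8*z
(∇×F)₂ = ∂F₁/∂z − ∂F₃/∂x = 15*x^2 - y + 5
(∇×F)₃ = ∂F₂/∂x − ∂F₁/∂y = 24*z^2 + z
∇×F = (-48*x*z + 8*z, 15*x^2 - y + 5, 24*z^2 + z)
At (1, 3, -1): (40, 17, 23).

(40, 17, 23)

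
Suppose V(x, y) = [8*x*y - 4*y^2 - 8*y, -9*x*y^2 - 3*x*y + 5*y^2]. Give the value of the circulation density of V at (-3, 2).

∂V₂/∂x = -9*y^2 - 3*y
∂V₁/∂y = 8*x - 8*y - 8
Scalar curl = -8*x - 9*y^2 + 5*y + 8
At (-3, 2): 6.

6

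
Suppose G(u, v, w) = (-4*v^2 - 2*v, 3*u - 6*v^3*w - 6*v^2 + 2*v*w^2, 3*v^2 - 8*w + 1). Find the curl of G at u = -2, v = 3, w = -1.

(∇×G)₁ = ∂G₃/∂v − ∂G₂/∂w = 6*v^3 - 4*v*w + 6*v
(∇×G)₂ = ∂G₁/∂w − ∂G₃/∂u = 0
(∇×G)₃ = ∂G₂/∂u − ∂G₁/∂v = 8*v + 5
∇×G = (6*v^3 - 4*v*w + 6*v, 0, 8*v + 5)
At (-2, 3, -1): (192, 0, 29).

(192, 0, 29)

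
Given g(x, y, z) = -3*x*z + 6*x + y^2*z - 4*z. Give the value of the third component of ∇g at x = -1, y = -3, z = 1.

(∇g)_3 = ∂g/∂z = -3*x + y^2 - 4
At (-1, -3, 1): 8.

8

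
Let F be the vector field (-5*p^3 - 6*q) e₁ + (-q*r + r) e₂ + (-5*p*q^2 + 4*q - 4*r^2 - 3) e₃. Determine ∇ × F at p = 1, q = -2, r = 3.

(21, 20, 6)

(∇×F)₁ = ∂F₃/∂q − ∂F₂/∂r = -10*p*q + q + 3
(∇×F)₂ = ∂F₁/∂r − ∂F₃/∂p = 5*q^2
(∇×F)₃ = ∂F₂/∂p − ∂F₁/∂q = 6
∇×F = (-10*p*q + q + 3, 5*q^2, 6)
At (1, -2, 3): (21, 20, 6).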